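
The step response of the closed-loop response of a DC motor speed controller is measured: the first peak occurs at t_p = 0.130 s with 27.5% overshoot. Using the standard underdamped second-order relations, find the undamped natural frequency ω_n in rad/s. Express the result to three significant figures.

ω_n ≈ 26.1 rad/s

ζ from %OS: ζ = |ln 0.275|/√(π²+ln²0.275) = 0.380.
t_p = π/ω_d ⇒ ω_d = 24.2 rad/s; then ω_n = ω_d/√(1−ζ²) = 26.1 rad/s.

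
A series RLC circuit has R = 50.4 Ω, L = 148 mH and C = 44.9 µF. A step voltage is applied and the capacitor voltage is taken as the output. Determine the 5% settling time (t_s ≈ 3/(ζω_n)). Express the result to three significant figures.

For a series RLC circuit (capacitor voltage as output), ω_n = 1/√(LC) = 1/√(148 mH · 44.9 µF) = 388 rad/s.
ζ = (R/2)·√(C/L) = (50.4/2)·√(44.9 µF/148 mH) = 0.439.
t_s ≈ 3/(ζω_n) = 0.0176 s.

t_s ≈ 0.0176 s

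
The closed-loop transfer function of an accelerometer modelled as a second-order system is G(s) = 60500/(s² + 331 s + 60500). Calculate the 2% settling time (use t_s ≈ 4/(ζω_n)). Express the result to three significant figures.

t_s ≈ 0.0242 s

ω_n = √60500 = 246 rad/s; ζ = 331/(2·246) = 0.673.
t_s ≈ 4/(ζω_n) = 4/(0.673·246) = 0.0242 s.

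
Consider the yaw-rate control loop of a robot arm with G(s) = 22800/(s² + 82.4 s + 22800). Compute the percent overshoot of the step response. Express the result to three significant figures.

%OS ≈ 41.0%

ω_n = √22800 = 151 rad/s; ζ = 82.4/(2·151) = 0.273.
%OS = 100 e^{−πζ/√(1−ζ²)} with ζ = 0.273 gives 41.0%.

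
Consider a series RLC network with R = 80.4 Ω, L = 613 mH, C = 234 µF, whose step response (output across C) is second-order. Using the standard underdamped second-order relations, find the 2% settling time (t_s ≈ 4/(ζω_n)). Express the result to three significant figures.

For a series RLC circuit (capacitor voltage as output), ω_n = 1/√(LC) = 1/√(613 mH · 234 µF) = 83.5 rad/s.
ζ = (R/2)·√(C/L) = (80.4/2)·√(234 µF/613 mH) = 0.785.
t_s ≈ 4/(ζω_n) = 0.0610 s.

t_s ≈ 0.0610 s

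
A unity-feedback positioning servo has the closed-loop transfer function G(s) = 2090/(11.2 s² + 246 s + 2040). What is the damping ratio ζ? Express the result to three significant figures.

ζ ≈ 0.814

Dividing through by 11.2: denominator becomes s² + 21.96 s + 182.1.
So ω_n = √182.1 = 13.5 rad/s and ζ = 21.96/(2·13.5) = 0.814.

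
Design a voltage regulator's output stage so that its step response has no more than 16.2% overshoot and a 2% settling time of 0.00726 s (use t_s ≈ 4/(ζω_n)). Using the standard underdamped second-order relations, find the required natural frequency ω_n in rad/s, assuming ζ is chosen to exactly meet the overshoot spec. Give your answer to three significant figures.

ω_n ≈ 1100 rad/s

ζ = −ln(OS)/√(π² + (ln OS)²). With OS = 0.162, ln OS = −1.820 and ζ = 1.820/3.631 = 0.501.
Then ω_n = 4/(ζ t_s) = 4/(0.501 × 0.00726) = 1100 rad/s.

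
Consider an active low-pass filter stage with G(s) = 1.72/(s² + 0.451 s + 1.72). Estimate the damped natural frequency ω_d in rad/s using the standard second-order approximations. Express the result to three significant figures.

Comparing the denominator to s² + 2ζω_n s + ω_n²: ω_n = √1.72 = 1.31 rad/s, and 2ζω_n = 0.451 so ζ = 0.451/(2·1.31) = 0.172.
ω_d = ω_n√(1−ζ²) = 1.29 rad/s.

ω_d ≈ 1.29 rad/s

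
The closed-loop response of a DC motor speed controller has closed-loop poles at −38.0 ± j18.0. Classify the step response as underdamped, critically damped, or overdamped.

underdamped

Since the poles form a complex-conjugate pair with nonzero imaginary part, the response is underdamped.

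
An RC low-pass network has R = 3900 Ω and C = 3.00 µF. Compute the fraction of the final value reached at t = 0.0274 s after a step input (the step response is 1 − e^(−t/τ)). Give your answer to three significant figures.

y/y_∞ ≈ 0.904

τ = RC = 3900 × 3.00 µF = 0.0117 s.
y(t)/y_∞ = 1 − e^(−t/τ) = 1 − e^(−0.0274/0.0117) = 1 − e^(−2.34) = 0.904.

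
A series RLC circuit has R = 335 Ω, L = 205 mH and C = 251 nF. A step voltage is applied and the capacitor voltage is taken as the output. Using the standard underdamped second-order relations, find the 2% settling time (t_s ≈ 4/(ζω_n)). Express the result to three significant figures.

For a series RLC circuit (capacitor voltage as output), ω_n = 1/√(LC) = 1/√(205 mH · 251 nF) = 4410 rad/s.
ζ = (R/2)·√(C/L) = (335/2)·√(251 nF/205 mH) = 0.185.
t_s ≈ 4/(ζω_n) = 0.00490 s.

t_s ≈ 0.00490 s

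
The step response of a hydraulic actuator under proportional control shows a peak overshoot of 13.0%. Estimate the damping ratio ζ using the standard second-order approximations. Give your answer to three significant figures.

From %OS = 100·exp(−πζ/√(1−ζ²)), invert to get ζ = −ln(OS)/√(π² + ln²(OS)) with OS = 0.130.
−ln 0.130 = 2.040, so ζ = 2.040/√(π² + 4.163) = 0.545.

ζ ≈ 0.545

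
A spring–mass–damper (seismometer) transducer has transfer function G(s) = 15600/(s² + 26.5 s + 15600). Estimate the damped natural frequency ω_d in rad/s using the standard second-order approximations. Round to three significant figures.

Comparing the denominator to s² + 2ζω_n s + ω_n²: ω_n = √15600 = 125 rad/s, and 2ζω_n = 26.5 so ζ = 26.5/(2·125) = 0.106.
ω_d = ω_n√(1−ζ²) = 124 rad/s.

ω_d ≈ 124 rad/s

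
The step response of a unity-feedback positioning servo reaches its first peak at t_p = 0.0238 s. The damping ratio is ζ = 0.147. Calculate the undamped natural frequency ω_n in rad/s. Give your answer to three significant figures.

Peak time t_p = π/ω_d, so ω_d = π/t_p = π/0.0238 = 132 rad/s.
ω_n = ω_d/√(1−ζ²) = 132/√0.978 = 133 rad/s.

ω_n ≈ 133 rad/s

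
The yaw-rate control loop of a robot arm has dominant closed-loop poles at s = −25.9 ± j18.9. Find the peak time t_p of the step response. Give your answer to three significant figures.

t_p = π/ω_d with ω_d = 18.9 (the imaginary part), so t_p = 0.166 s.

t_p ≈ 0.166 s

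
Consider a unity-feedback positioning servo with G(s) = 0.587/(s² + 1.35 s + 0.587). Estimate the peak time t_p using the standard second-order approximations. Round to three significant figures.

Matching coefficients with s² + 2ζω_n s + ω_n² gives ω_n² = 0.587 ⇒ ω_n = 0.766 rad/s, and ζ = 1.35/(2ω_n) = 0.881.
ω_d = 0.766·√(1 − 0.881²) = 0.362 rad/s. Then t_p = π/ω_d = 8.67 s.

t_p ≈ 8.67 s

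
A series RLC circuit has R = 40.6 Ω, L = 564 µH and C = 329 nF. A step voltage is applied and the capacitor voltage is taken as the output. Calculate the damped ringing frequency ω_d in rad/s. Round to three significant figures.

For a series RLC circuit (capacitor voltage as output), ω_n = 1/√(LC) = 1/√(564 µH · 329 nF) = 73400 rad/s.
ζ = (R/2)·√(C/L) = (40.6/2)·√(329 nF/564 µH) = 0.490.
ω_d = ω_n√(1−ζ²) = 64000 rad/s.

ω_d ≈ 64000 rad/s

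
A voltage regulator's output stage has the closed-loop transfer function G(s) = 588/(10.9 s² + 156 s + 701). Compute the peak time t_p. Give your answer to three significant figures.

t_p ≈ 0.868 s

Dividing through by 10.9: denominator becomes s² + 14.31 s + 64.31.
So ω_n = √64.31 = 8.02 rad/s and ζ = 14.31/(2·8.02) = 0.892.
The damped frequency ω_d = ω_n√(1−ζ²) = 3.62 rad/s. t_p = π/ω_d = 0.868 s.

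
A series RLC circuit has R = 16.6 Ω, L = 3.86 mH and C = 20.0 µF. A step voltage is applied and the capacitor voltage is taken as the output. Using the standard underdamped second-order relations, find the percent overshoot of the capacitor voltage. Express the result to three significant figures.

%OS ≈ 9.63%

For a series RLC circuit (capacitor voltage as output), ω_n = 1/√(LC) = 1/√(3.86 mH · 20.0 µF) = 3600 rad/s.
ζ = (R/2)·√(C/L) = (16.6/2)·√(20.0 µF/3.86 mH) = 0.597.
%OS = 100·exp(−πζ/√(1−ζ²)) = 9.63%.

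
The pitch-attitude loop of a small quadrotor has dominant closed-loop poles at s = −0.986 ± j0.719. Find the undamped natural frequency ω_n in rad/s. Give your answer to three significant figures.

ω_n ≈ 1.22 rad/s

With σ = 0.986, ω_d = 0.719: ω_n = √(σ²+ω_d²) = 1.22 rad/s, ζ = σ/ω_n = 0.808.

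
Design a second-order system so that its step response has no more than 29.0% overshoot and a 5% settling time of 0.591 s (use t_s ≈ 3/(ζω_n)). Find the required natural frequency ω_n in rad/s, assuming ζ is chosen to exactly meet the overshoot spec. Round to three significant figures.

From %OS = 100·exp(−πζ/√(1−ζ²)), invert to get ζ = −ln(OS)/√(π² + ln²(OS)) with OS = 0.290.
−ln 0.290 = 1.238, so ζ = 1.238/√(π² + 1.532) = 0.367.
Then ω_n = 3/(ζ t_s) = 3/(0.367 × 0.591) = 13.8 rad/s.

ω_n ≈ 13.8 rad/s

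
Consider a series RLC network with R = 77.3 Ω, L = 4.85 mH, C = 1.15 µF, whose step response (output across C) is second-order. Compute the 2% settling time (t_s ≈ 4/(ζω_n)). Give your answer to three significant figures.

t_s ≈ 0.000502 s

For a series RLC circuit (capacitor voltage as output), ω_n = 1/√(LC) = 1/√(4.85 mH · 1.15 µF) = 13400 rad/s.
ζ = (R/2)·√(C/L) = (77.3/2)·√(1.15 µF/4.85 mH) = 0.595.
t_s ≈ 4/(ζω_n) = 0.000502 s.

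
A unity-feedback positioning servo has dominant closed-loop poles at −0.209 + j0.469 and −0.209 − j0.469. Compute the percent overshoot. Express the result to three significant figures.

%OS ≈ 24.7%

The poles are at −σ ± jω_d with σ = 0.209 and ω_d = 0.469, so ω_n = √(σ²+ω_d²) = 0.513 rad/s and ζ = σ/ω_n = 0.407.
%OS = 100·exp(−πζ/√(1−ζ²)) = 24.7%.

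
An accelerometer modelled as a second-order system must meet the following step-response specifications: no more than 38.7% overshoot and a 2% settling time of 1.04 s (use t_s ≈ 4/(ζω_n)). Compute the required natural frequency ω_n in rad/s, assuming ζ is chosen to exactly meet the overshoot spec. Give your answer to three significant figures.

ω_n ≈ 13.3 rad/s

ζ = −ln(OS)/√(π² + (ln OS)²). With OS = 0.387, ln OS = −0.9493 and ζ = 0.9493/3.282 = 0.289.
Then ω_n = 4/(ζ t_s) = 4/(0.289 × 1.04) = 13.3 rad/s.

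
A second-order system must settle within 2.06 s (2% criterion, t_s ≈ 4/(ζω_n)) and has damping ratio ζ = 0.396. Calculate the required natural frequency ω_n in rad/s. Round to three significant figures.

Rearranging t_s ≈ 4/(ζω_n) gives ω_n = 4/(ζ·t_s) = 4/(0.396 × 2.06) = 4.90 rad/s.

ω_n ≈ 4.90 rad/s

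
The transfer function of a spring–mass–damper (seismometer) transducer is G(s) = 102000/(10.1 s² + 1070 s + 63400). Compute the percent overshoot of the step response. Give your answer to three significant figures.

Dividing through by 10.1: denominator becomes s² + 105.9 s + 6277.
So ω_n = √6277 = 79.2 rad/s and ζ = 105.9/(2·79.2) = 0.669.
%OS = 100 e^{−πζ/√(1−ζ²)} with ζ = 0.669 gives 5.93%.

%OS ≈ 5.93%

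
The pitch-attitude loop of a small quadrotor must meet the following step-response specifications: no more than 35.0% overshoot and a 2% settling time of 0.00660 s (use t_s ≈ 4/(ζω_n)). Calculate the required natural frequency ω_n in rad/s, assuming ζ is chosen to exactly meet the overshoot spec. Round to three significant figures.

ω_n ≈ 1910 rad/s

From %OS = 100·exp(−πζ/√(1−ζ²)), invert to get ζ = −ln(OS)/√(π² + ln²(OS)) with OS = 0.350.
−ln 0.350 = 1.050, so ζ = 1.050/√(π² + 1.102) = 0.317.
Then ω_n = 4/(ζ t_s) = 4/(0.317 × 0.00660) = 1910 rad/s.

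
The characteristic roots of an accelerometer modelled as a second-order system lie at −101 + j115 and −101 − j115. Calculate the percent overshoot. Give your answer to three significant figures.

%OS ≈ 6.33%

|pole| = ω_n = √(101² + 115²) = 153 rad/s; ζ = cos θ = σ/ω_n = 0.660.
%OS = 100·exp(−πζ/√(1−ζ²)) = 6.33%.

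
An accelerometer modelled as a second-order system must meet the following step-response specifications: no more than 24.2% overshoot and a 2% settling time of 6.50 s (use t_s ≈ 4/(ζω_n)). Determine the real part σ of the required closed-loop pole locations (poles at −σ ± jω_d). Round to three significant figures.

The settling-time spec alone fixes σ = ζω_n = 4/t_s = 4/6.50 = 0.615.
(Overshoot then fixes ζ = 0.412 and hence ω_d = σ·√(1−ζ²)/ζ = 1.36 rad/s.)

σ ≈ 0.615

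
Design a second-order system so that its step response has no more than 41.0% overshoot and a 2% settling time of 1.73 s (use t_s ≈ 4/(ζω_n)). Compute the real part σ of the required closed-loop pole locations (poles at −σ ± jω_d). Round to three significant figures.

σ ≈ 2.31

The settling-time spec alone fixes σ = ζω_n = 4/t_s = 4/1.73 = 2.31.
(Overshoot then fixes ζ = 0.273 and hence ω_d = σ·√(1−ζ²)/ζ = 8.15 rad/s.)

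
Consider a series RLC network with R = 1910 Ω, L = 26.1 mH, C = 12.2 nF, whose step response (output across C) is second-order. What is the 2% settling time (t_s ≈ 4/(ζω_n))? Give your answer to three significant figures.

t_s ≈ 0.000109 s

For a series RLC circuit (capacitor voltage as output), ω_n = 1/√(LC) = 1/√(26.1 mH · 12.2 nF) = 56000 rad/s.
ζ = (R/2)·√(C/L) = (1910/2)·√(12.2 nF/26.1 mH) = 0.653.
t_s ≈ 4/(ζω_n) = 0.000109 s.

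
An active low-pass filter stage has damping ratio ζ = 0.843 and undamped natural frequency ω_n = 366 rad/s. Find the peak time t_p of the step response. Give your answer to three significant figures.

The damped frequency is ω_d = ω_n√(1−ζ²) = 366·√(1−0.711) = 197 rad/s.
Peak time t_p = π/ω_d = π/197 = 0.0160 s.

t_p ≈ 0.0160 s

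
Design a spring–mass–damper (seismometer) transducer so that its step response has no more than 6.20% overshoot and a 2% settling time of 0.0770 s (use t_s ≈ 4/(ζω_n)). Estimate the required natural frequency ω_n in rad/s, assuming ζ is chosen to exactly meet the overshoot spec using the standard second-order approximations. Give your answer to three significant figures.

From %OS = 100·exp(−πζ/√(1−ζ²)), invert to get ζ = −ln(OS)/√(π² + ln²(OS)) with OS = 0.0620.
−ln 0.0620 = 2.781, so ζ = 2.781/√(π² + 7.732) = 0.663.
From t_s ≈ 4/(ζω_n): ω_n = 4/(ζ·t_s) = 4/(0.663·0.0770) = 78.4 rad/s.

ω_n ≈ 78.4 rad/s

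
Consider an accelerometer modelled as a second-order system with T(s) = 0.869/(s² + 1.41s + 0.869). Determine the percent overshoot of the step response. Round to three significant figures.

Comparing the denominator to s² + 2ζω_n s + ω_n²: ω_n = √0.869 = 0.932 rad/s, and 2ζω_n = 1.41 so ζ = 1.41/(2·0.932) = 0.756.
%OS = 100·exp(−πζ/√(1−ζ²)) = 2.65%.

%OS ≈ 2.65%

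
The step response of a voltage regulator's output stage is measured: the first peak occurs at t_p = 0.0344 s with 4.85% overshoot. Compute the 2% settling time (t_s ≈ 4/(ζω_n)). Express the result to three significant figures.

ζ from %OS: ζ = |ln 0.0485|/√(π²+ln²0.0485) = 0.694.
From t_p = π/ω_d, ω_d = π/0.0344 = 91.3 rad/s, so ω_n = ω_d/√(1−ζ²) = 127 rad/s.
t_s ≈ 4/(ζω_n) = 4/(0.694·127) = 0.0455 s.

t_s ≈ 0.0455 s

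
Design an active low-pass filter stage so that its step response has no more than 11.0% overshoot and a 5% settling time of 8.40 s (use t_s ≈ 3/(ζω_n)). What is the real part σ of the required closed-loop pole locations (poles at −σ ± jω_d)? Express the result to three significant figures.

σ ≈ 0.357

The settling-time spec alone fixes σ = ζω_n = 3/t_s = 3/8.40 = 0.357.
(Overshoot then fixes ζ = 0.575 and hence ω_d = σ·√(1−ζ²)/ζ = 0.508 rad/s.)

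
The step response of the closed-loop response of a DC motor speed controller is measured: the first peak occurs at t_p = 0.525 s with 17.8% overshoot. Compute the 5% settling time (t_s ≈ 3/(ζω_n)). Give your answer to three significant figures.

From the overshoot, ζ = −ln(OS)/√(π²+ln²(OS)) = 0.482.
From t_p = π/ω_d, ω_d = π/0.525 = 5.98 rad/s, so ω_n = ω_d/√(1−ζ²) = 6.83 rad/s.
t_s ≈ 3/(ζω_n) = 3/(0.482·6.83) = 0.913 s.

t_s ≈ 0.913 s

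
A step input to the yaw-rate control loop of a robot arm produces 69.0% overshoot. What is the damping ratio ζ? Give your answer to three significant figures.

ζ ≈ 0.117

Inverting the overshoot relation: ζ = |ln 0.690|/√(π² + ln²0.690) = 0.117.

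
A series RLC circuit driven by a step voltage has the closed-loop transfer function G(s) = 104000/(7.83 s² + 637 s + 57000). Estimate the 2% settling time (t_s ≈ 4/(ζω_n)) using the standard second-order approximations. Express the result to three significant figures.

Dividing through by 7.83: denominator becomes s² + 81.35 s + 7280.
So ω_n = √7280 = 85.3 rad/s and ζ = 81.35/(2·85.3) = 0.477.
t_s ≈ 4/(ζω_n) = 0.0983 s.

t_s ≈ 0.0983 s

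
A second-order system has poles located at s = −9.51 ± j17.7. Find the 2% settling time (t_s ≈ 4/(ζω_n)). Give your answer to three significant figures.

For poles at −σ ± jω_d, ζω_n = σ = 9.51, so t_s ≈ 4/σ = 0.421 s.

t_s ≈ 0.421 s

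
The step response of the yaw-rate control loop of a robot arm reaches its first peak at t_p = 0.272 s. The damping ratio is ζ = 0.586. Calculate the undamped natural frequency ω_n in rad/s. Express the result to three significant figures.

Peak time t_p = π/ω_d, so ω_d = π/t_p = π/0.272 = 11.5 rad/s.
ω_n = ω_d/√(1−ζ²) = 11.5/√0.657 = 14.3 rad/s.

ω_n ≈ 14.3 rad/s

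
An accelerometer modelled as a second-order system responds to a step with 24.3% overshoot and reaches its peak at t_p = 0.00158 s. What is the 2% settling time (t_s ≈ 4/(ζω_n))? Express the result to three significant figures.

The overshoot fixes ζ = −ln(OS)/√(π²+ln²(OS)) = 0.411.
From t_p = π/ω_d, ω_d = π/0.00158 = 1990 rad/s, so ω_n = ω_d/√(1−ζ²) = 2180 rad/s.
t_s ≈ 4/(ζω_n) = 4/(0.411·2180) = 0.00447 s.

t_s ≈ 0.00447 s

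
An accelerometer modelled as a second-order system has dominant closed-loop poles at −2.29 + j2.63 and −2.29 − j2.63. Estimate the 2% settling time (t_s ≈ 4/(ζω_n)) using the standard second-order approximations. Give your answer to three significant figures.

t_s ≈ 1.75 s

For poles at −σ ± jω_d, ζω_n = σ = 2.29, so t_s ≈ 4/σ = 1.75 s.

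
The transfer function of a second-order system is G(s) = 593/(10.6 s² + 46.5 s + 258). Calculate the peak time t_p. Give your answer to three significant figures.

t_p ≈ 0.711 s

Dividing through by 10.6: denominator becomes s² + 4.387 s + 24.34.
So ω_n = √24.34 = 4.93 rad/s and ζ = 4.387/(2·4.93) = 0.445.
ω_d = ω_n√(1−ζ²) = 4.42 rad/s. t_p = π/ω_d = 0.711 s.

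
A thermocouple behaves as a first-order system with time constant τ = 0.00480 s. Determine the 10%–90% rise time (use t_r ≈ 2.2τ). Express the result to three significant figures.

t_r ≈ 2.2τ = 0.0106 s.

t_r ≈ 0.0106 s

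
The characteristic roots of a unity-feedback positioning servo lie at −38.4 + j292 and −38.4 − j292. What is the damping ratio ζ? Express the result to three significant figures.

|pole| = ω_n = √(38.4² + 292²) = 295 rad/s; ζ = cos θ = σ/ω_n = 0.130.

ζ ≈ 0.130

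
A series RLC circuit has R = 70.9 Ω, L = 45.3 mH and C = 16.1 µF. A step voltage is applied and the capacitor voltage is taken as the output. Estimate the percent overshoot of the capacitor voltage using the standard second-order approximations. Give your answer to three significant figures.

For a series RLC circuit (capacitor voltage as output), ω_n = 1/√(LC) = 1/√(45.3 mH · 16.1 µF) = 1170 rad/s.
ζ = (R/2)·√(C/L) = (70.9/2)·√(16.1 µF/45.3 mH) = 0.668.
%OS = 100·exp(−πζ/√(1−ζ²)) = 5.95%.

%OS ≈ 5.95%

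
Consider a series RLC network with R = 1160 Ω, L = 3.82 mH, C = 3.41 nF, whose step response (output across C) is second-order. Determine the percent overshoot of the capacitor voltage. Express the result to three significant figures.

For a series RLC circuit (capacitor voltage as output), ω_n = 1/√(LC) = 1/√(3.82 mH · 3.41 nF) = 277000 rad/s.
ζ = (R/2)·√(C/L) = (1160/2)·√(3.41 nF/3.82 mH) = 0.548.
Overshoot: exp(−π·0.548/√(1−0.548²)) = 0.128, i.e. 12.8%.

%OS ≈ 12.8%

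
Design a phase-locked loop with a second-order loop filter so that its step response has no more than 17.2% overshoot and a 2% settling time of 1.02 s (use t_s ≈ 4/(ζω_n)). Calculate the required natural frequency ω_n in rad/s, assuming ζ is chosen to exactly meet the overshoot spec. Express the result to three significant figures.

Inverting the overshoot relation: ζ = |ln 0.172|/√(π² + ln²0.172) = 0.489.
Then ω_n = 4/(ζ t_s) = 4/(0.489 × 1.02) = 8.02 rad/s.

ω_n ≈ 8.02 rad/s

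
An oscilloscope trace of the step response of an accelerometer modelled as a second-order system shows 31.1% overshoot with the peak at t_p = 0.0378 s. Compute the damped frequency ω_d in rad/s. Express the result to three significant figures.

ω_d ≈ 83.1 rad/s

t_p = π/ω_d, so ω_d = π/0.0378 = 83.1 rad/s.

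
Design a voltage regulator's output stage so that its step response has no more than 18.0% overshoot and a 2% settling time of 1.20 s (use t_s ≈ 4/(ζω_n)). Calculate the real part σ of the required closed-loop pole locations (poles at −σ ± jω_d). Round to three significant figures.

σ ≈ 3.33

The settling-time spec alone fixes σ = ζω_n = 4/t_s = 4/1.20 = 3.33.
(Overshoot then fixes ζ = 0.479 and hence ω_d = σ·√(1−ζ²)/ζ = 6.11 rad/s.)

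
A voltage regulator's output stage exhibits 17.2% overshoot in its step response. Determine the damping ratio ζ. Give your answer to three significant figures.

ζ ≈ 0.489

Inverting the overshoot relation: ζ = |ln 0.172|/√(π² + ln²0.172) = 0.489.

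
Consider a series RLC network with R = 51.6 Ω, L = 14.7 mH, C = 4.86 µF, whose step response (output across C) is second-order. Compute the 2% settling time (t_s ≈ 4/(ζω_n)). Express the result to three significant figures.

For a series RLC circuit (capacitor voltage as output), ω_n = 1/√(LC) = 1/√(14.7 mH · 4.86 µF) = 3740 rad/s.
ζ = (R/2)·√(C/L) = (51.6/2)·√(4.86 µF/14.7 mH) = 0.469.
t_s ≈ 4/(ζω_n) = 0.00228 s.

t_s ≈ 0.00228 s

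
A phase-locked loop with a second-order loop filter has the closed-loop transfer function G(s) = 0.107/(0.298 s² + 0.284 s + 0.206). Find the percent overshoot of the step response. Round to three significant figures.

%OS ≈ 11.1%

Dividing through by 0.298: denominator becomes s² + 0.9530 s + 0.6913.
So ω_n = √0.6913 = 0.831 rad/s and ζ = 0.9530/(2·0.831) = 0.573.
Overshoot: exp(−π·0.573/√(1−0.573²)) = 0.111, i.e. 11.1%.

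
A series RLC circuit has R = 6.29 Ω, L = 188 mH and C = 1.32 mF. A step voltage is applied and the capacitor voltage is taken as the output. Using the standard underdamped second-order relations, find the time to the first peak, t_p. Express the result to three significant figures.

t_p ≈ 0.0513 s

For a series RLC circuit (capacitor voltage as output), ω_n = 1/√(LC) = 1/√(188 mH · 1.32 mF) = 63.5 rad/s.
ζ = (R/2)·√(C/L) = (6.29/2)·√(1.32 mF/188 mH) = 0.264.
ω_d = ω_n√(1−ζ²) = 61.2 rad/s. t_p = π/ω_d = 0.0513 s.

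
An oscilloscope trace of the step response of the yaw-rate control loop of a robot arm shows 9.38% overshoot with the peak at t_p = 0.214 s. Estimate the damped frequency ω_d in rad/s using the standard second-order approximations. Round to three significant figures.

ω_d ≈ 14.7 rad/s

t_p = π/ω_d, so ω_d = π/0.214 = 14.7 rad/s.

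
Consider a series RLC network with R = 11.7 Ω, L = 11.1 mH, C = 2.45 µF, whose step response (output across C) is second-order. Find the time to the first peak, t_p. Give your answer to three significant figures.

For a series RLC circuit (capacitor voltage as output), ω_n = 1/√(LC) = 1/√(11.1 mH · 2.45 µF) = 6060 rad/s.
ζ = (R/2)·√(C/L) = (11.7/2)·√(2.45 µF/11.1 mH) = 0.0869.
ω_d = ω_n√(1−ζ²) = 6040 rad/s. t_p = π/ω_d = 0.000520 s.

t_p ≈ 0.000520 s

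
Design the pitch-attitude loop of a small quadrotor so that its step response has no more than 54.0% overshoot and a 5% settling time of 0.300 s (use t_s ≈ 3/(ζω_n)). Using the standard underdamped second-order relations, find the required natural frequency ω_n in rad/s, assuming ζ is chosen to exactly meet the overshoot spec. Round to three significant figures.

From %OS = 100·exp(−πζ/√(1−ζ²)), invert to get ζ = −ln(OS)/√(π² + ln²(OS)) with OS = 0.540.
−ln 0.540 = 0.6162, so ζ = 0.6162/√(π² + 0.3797) = 0.192.
Then ω_n = 3/(ζ t_s) = 3/(0.192 × 0.300) = 52.0 rad/s.

ω_n ≈ 52.0 rad/s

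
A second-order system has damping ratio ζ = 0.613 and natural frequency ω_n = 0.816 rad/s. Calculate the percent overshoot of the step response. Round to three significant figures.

%OS ≈ 8.74%

For an underdamped second-order system, %OS = 100·exp(−πζ/√(1−ζ²)).
πζ/√(1−ζ²) = π·0.613/√(1−0.376) = 2.437, so %OS = 100·e^(−2.437) = 8.74%.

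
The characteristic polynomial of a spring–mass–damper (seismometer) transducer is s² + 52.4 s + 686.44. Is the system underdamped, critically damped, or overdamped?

a² − 4b = 52.4² − 4·686.44 = 0 (repeated real root); the system is critically damped.

critically damped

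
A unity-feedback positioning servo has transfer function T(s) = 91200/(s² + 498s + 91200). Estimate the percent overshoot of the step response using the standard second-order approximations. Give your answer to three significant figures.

%OS ≈ 1.03%

ω_n = √91200 = 302 rad/s; ζ = 498/(2·302) = 0.825.
%OS = 100·exp(−πζ/√(1−ζ²)) = 1.03%.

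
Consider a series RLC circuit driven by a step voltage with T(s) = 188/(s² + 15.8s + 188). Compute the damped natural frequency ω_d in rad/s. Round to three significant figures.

ω_n = √188 = 13.7 rad/s; ζ = 15.8/(2·13.7) = 0.576.
ω_d = 13.7·√(1 − 0.576²) = 11.2 rad/s.

ω_d ≈ 11.2 rad/s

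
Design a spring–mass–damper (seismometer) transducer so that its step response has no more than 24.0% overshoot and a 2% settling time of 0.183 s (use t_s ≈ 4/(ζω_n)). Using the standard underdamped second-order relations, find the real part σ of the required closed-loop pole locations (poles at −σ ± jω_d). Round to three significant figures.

σ ≈ 21.9

The settling-time spec alone fixes σ = ζω_n = 4/t_s = 4/0.183 = 21.9.
(Overshoot then fixes ζ = 0.414 and hence ω_d = σ·√(1−ζ²)/ζ = 48.1 rad/s.)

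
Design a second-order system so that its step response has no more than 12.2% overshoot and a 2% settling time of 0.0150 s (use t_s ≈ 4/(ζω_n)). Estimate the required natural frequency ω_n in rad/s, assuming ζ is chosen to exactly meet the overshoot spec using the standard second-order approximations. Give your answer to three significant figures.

From %OS = 100·exp(−πζ/√(1−ζ²)), invert to get ζ = −ln(OS)/√(π² + ln²(OS)) with OS = 0.122.
−ln 0.122 = 2.104, so ζ = 2.104/√(π² + 4.426) = 0.556.
Then ω_n = 4/(ζ t_s) = 4/(0.556 × 0.0150) = 479 rad/s.

ω_n ≈ 479 rad/s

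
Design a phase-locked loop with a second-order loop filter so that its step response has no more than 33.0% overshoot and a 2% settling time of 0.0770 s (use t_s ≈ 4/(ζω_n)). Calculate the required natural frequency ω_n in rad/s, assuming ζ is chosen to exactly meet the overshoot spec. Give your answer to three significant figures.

ω_n ≈ 156 rad/s

Inverting the overshoot relation: ζ = |ln 0.330|/√(π² + ln²0.330) = 0.333.
Then ω_n = 4/(ζ t_s) = 4/(0.333 × 0.0770) = 156 rad/s.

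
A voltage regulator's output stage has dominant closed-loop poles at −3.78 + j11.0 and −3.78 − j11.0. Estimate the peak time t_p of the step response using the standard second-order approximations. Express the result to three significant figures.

t_p ≈ 0.286 s

t_p = π/ω_d with ω_d = 11.0 (the imaginary part), so t_p = 0.286 s.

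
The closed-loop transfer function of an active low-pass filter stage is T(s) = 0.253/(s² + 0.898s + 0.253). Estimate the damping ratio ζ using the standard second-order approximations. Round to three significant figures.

Comparing the denominator to s² + 2ζω_n s + ω_n²: ω_n = √0.253 = 0.503 rad/s, and 2ζω_n = 0.898 so ζ = 0.898/(2·0.503) = 0.893.

ζ ≈ 0.893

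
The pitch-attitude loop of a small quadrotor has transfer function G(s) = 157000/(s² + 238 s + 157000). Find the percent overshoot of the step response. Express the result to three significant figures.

%OS ≈ 37.2%

Matching coefficients with s² + 2ζω_n s + ω_n² gives ω_n² = 157000 ⇒ ω_n = 396 rad/s, and ζ = 238/(2ω_n) = 0.300.
Overshoot: exp(−π·0.300/√(1−0.300²)) = 0.372, i.e. 37.2%.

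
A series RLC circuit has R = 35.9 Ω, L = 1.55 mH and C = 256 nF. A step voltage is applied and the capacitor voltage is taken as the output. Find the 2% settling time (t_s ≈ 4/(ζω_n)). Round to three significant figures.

For a series RLC circuit (capacitor voltage as output), ω_n = 1/√(LC) = 1/√(1.55 mH · 256 nF) = 50200 rad/s.
ζ = (R/2)·√(C/L) = (35.9/2)·√(256 nF/1.55 mH) = 0.231.
t_s ≈ 4/(ζω_n) = 0.000345 s.

t_s ≈ 0.000345 s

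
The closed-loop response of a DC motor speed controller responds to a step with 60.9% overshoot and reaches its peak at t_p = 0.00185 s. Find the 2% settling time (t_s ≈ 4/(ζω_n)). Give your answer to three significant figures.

t_s ≈ 0.0149 s

ζ from %OS: ζ = |ln 0.609|/√(π²+ln²0.609) = 0.156.
From t_p = π/ω_d, ω_d = π/0.00185 = 1700 rad/s, so ω_n = ω_d/√(1−ζ²) = 1720 rad/s.
t_s ≈ 4/(ζω_n) = 4/(0.156·1720) = 0.0149 s.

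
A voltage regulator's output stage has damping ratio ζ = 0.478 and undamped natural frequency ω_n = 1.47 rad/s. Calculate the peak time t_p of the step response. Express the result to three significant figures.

The damped frequency is ω_d = ω_n√(1−ζ²) = 1.47·√(1−0.228) = 1.29 rad/s.
Peak time t_p = π/ω_d = π/1.29 = 2.43 s.

t_p ≈ 2.43 s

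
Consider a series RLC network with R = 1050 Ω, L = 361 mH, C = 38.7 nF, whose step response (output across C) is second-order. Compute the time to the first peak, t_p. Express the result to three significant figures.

t_p ≈ 0.000377 s

For a series RLC circuit (capacitor voltage as output), ω_n = 1/√(LC) = 1/√(361 mH · 38.7 nF) = 8460 rad/s.
ζ = (R/2)·√(C/L) = (1050/2)·√(38.7 nF/361 mH) = 0.172.
ω_d = 8460·√(1 − 0.172²) = 8330 rad/s. t_p = π/ω_d = 0.000377 s.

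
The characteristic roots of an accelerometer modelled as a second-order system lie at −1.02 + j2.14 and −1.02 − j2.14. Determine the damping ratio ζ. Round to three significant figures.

|pole| = ω_n = √(1.02² + 2.14²) = 2.37 rad/s; ζ = cos θ = σ/ω_n = 0.430.

ζ ≈ 0.430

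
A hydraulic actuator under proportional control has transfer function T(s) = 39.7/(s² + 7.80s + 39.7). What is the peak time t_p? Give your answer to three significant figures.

t_p ≈ 0.635 s

ω_n = √39.7 = 6.30 rad/s; ζ = 7.80/(2·6.30) = 0.619.
The damped frequency ω_d = ω_n√(1−ζ²) = 4.95 rad/s. Then t_p = π/ω_d = 0.635 s.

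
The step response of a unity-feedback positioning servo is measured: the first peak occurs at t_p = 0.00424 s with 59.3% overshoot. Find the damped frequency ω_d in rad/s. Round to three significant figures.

t_p = π/ω_d, so ω_d = π/0.00424 = 741 rad/s.

ω_d ≈ 741 rad/s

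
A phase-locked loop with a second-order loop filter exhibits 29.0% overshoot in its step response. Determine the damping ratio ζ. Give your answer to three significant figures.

ζ = −ln(OS)/√(π² + (ln OS)²). With OS = 0.290, ln OS = −1.238 and ζ = 1.238/3.377 = 0.367.

ζ ≈ 0.367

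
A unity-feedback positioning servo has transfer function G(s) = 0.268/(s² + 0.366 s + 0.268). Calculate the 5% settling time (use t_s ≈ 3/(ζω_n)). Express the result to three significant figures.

t_s ≈ 16.4 s

Comparing the denominator to s² + 2ζω_n s + ω_n²: ω_n = √0.268 = 0.518 rad/s, and 2ζω_n = 0.366 so ζ = 0.366/(2·0.518) = 0.353.
t_s ≈ 3/(ζω_n) = 3/(0.353·0.518) = 16.4 s.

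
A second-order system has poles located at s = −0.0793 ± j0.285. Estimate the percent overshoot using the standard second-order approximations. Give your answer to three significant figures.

|pole| = ω_n = √(0.0793² + 0.285²) = 0.296 rad/s; ζ = cos θ = σ/ω_n = 0.268.
Overshoot: exp(−π·0.268/√(1−0.268²)) = 0.417, i.e. 41.7%.

%OS ≈ 41.7%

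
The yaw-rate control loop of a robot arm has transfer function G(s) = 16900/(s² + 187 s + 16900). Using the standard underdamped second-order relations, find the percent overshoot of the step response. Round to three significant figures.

%OS ≈ 3.87%

Matching coefficients with s² + 2ζω_n s + ω_n² gives ω_n² = 16900 ⇒ ω_n = 130 rad/s, and ζ = 187/(2ω_n) = 0.719.
Overshoot: exp(−π·0.719/√(1−0.719²)) = 0.0387, i.e. 3.87%.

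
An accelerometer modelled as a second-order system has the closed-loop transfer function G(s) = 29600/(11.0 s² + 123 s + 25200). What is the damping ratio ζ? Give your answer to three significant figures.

ζ ≈ 0.117

Dividing through by 11.0: denominator becomes s² + 11.18 s + 2291.
So ω_n = √2291 = 47.9 rad/s and ζ = 11.18/(2·47.9) = 0.117.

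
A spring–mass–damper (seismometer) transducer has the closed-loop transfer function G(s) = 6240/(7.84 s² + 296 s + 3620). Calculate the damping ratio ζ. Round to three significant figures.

ζ ≈ 0.879

Dividing through by 7.84: denominator becomes s² + 37.76 s + 461.7.
So ω_n = √461.7 = 21.5 rad/s and ζ = 37.76/(2·21.5) = 0.879.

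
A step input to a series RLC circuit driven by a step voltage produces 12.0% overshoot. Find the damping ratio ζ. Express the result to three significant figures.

ζ ≈ 0.559

ζ = −ln(OS)/√(π² + (ln OS)²). With OS = 0.120, ln OS = −2.120 and ζ = 2.120/3.790 = 0.559.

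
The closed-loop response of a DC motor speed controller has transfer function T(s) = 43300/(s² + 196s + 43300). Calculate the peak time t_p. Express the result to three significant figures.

Matching coefficients with s² + 2ζω_n s + ω_n² gives ω_n² = 43300 ⇒ ω_n = 208 rad/s, and ζ = 196/(2ω_n) = 0.471.
ω_d = ω_n√(1−ζ²) = 184 rad/s. Then t_p = π/ω_d = 0.0171 s.

t_p ≈ 0.0171 s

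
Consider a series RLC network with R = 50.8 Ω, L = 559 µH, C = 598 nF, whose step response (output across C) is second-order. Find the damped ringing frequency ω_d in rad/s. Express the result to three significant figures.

For a series RLC circuit (capacitor voltage as output), ω_n = 1/√(LC) = 1/√(559 µH · 598 nF) = 54700 rad/s.
ζ = (R/2)·√(C/L) = (50.8/2)·√(598 nF/559 µH) = 0.831.
ω_d = ω_n√(1−ζ²) = 30400 rad/s.

ω_d ≈ 30400 rad/s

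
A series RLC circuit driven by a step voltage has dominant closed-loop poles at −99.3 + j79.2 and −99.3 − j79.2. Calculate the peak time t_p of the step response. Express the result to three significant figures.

t_p ≈ 0.0397 s

t_p = π/ω_d with ω_d = 79.2 (the imaginary part), so t_p = 0.0397 s.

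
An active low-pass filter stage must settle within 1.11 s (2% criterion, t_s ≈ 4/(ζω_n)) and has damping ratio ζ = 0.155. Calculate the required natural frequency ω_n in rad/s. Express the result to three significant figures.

ω_n ≈ 23.2 rad/s

Rearranging t_s ≈ 4/(ζω_n) gives ω_n = 4/(ζ·t_s) = 4/(0.155 × 1.11) = 23.2 rad/s.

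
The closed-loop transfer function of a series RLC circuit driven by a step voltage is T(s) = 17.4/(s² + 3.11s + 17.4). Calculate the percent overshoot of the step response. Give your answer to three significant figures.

%OS ≈ 28.3%

Comparing the denominator to s² + 2ζω_n s + ω_n²: ω_n = √17.4 = 4.17 rad/s, and 2ζω_n = 3.11 so ζ = 3.11/(2·4.17) = 0.373.
Overshoot: exp(−π·0.373/√(1−0.373²)) = 0.283, i.e. 28.3%.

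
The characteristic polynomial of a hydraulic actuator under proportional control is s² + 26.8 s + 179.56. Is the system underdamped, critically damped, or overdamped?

critically damped

a² − 4b = 26.8² − 4·179.56 = 0 (repeated real root); the system is critically damped.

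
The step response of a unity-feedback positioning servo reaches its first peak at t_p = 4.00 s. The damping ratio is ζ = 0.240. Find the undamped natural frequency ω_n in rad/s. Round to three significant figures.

Peak time t_p = π/ω_d, so ω_d = π/t_p = π/4.00 = 0.785 rad/s.
ω_n = ω_d/√(1−ζ²) = 0.785/√0.942 = 0.809 rad/s.

ω_n ≈ 0.809 rad/s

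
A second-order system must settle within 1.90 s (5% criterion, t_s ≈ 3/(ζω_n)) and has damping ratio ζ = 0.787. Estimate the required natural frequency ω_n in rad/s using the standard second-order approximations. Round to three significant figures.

ω_n ≈ 2.01 rad/s

Rearranging t_s ≈ 3/(ζω_n) gives ω_n = 3/(ζ·t_s) = 3/(0.787 × 1.90) = 2.01 rad/s.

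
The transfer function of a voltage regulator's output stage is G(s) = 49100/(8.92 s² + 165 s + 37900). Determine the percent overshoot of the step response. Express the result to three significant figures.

%OS ≈ 63.7%

Dividing through by 8.92: denominator becomes s² + 18.50 s + 4249.
So ω_n = √4249 = 65.2 rad/s and ζ = 18.50/(2·65.2) = 0.142.
Overshoot: exp(−π·0.142/√(1−0.142²)) = 0.637, i.e. 63.7%.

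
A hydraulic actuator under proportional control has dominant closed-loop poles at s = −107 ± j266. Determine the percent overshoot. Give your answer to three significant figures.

The poles are at −σ ± jω_d with σ = 107 and ω_d = 266, so ω_n = √(σ²+ω_d²) = 287 rad/s and ζ = σ/ω_n = 0.373.
%OS = 100·exp(−πζ/√(1−ζ²)) = 28.3%.

%OS ≈ 28.3%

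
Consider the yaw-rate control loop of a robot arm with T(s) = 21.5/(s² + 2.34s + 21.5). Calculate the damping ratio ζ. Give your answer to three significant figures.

ζ ≈ 0.252

ω_n = √21.5 = 4.64 rad/s; ζ = 2.34/(2·4.64) = 0.252.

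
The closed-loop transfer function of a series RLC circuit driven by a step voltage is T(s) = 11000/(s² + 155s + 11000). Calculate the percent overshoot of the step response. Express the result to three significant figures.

Matching coefficients with s² + 2ζω_n s + ω_n² gives ω_n² = 11000 ⇒ ω_n = 105 rad/s, and ζ = 155/(2ω_n) = 0.739.
%OS = 100·exp(−πζ/√(1−ζ²)) = 3.19%.

%OS ≈ 3.19%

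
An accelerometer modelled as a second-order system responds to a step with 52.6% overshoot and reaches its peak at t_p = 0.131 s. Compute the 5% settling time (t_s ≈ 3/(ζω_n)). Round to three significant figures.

t_s ≈ 0.612 s

The overshoot fixes ζ = −ln(OS)/√(π²+ln²(OS)) = 0.200.
t_p = π/ω_d ⇒ ω_d = 24.0 rad/s; then ω_n = ω_d/√(1−ζ²) = 24.5 rad/s.
t_s ≈ 3/(ζω_n) = 3/(0.200·24.5) = 0.612 s.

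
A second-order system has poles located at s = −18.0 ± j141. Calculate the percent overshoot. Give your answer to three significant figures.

%OS ≈ 67.0%

|pole| = ω_n = √(18.0² + 141²) = 142 rad/s; ζ = cos θ = σ/ω_n = 0.127.
%OS = 100 e^{−πζ/√(1−ζ²)} with ζ = 0.127 gives 67.0%.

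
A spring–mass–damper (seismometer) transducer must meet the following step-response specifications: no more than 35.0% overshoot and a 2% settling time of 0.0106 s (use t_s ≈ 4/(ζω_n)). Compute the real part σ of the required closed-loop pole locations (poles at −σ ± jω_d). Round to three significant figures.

σ ≈ 377

The settling-time spec alone fixes σ = ζω_n = 4/t_s = 4/0.0106 = 377.
(Overshoot then fixes ζ = 0.317 and hence ω_d = σ·√(1−ζ²)/ζ = 1130 rad/s.)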